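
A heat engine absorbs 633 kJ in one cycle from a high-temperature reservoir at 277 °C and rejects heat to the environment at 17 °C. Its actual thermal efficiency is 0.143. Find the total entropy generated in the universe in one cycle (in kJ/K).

ΔS_univ ≈ 0.7191 kJ/K

T_H = 277 °C → 277 + 273.15 = 550.15 K.
T_C = 17 °C → 17 + 273.15 = 290.15 K.
W = η·Q_H = 0.143 × 633 = 90.52 kJ, so Q_C = Q_H − W = 542.5 kJ.
Reservoir entropy changes: ΔS_H = −Q_H/T_H = −633/550.15 = -1.151 kJ/K and ΔS_C = +Q_C/T_C = 542.5/290.15 = 1.870 kJ/K.
ΔS_univ = −Q_H/T_H + Q_C/T_C = 0.7191 kJ/K (> 0, since η = 0.143 < η_Carnot = 0.473).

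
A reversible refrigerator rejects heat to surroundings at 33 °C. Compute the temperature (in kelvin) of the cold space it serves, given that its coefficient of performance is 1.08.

T_C ≈ 159.0 K

T_H = 33 °C → 33 + 273.15 = 306.15 K.
COP_R = T_C/(T_H − T_C) ⇒ T_C = T_H·COP_R/(1 + COP_R) = 306.15 × 1.08/(1 + 1.08) = 159.0 K.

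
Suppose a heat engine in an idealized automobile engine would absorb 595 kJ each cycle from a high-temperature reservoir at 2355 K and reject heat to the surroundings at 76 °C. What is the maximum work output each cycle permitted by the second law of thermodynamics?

T_C = 76 °C → 76 + 273.15 = 349.15 K.
By the Carnot theorem, η_max = 1 − T_C/T_H = 1 − 349.15/2355.00 = 0.8517.
W_max = η_max · Q_H = 0.8517 × 595 = 507 kJ.

W_max ≈ 507 kJ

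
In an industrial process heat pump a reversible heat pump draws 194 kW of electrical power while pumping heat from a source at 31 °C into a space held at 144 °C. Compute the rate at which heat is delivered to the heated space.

Q̇_H ≈ 716 kW

T_H = 144 °C → 144 + 273.15 = 417.15 K.
T_C = 31 °C → 31 + 273.15 = 304.15 K.
For a reversible heat pump, COP_HP = T_H/(T_H − T_C) = 417.15/113.00 = 3.6916.
Q_H = COP_HP · W = 3.6916 × 194 = 716 kW.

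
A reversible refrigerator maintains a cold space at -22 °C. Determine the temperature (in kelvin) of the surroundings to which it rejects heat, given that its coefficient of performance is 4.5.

T_C = -22 °C → -22 + 273.15 = 251.15 K.
COP_R = T_C/(T_H − T_C) ⇒ T_H = T_C·(1 + 1/COP_R) = 251.15 × (1 + 1/4.5) = 307.0 K.

T_H ≈ 307.0 K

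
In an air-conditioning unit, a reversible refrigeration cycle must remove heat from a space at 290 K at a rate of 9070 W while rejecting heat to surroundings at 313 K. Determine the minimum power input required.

For a reversible refrigerator, COP_R = T_C/(T_H − T_C) = 290.00/23.00 = 12.6087.
W = Q_C/COP_R = 9070/12.6087 = 719 W.

Ẇ_in ≈ 719 W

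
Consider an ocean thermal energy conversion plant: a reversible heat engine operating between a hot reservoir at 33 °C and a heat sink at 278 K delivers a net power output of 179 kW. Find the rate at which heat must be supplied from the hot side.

Q̇_H ≈ 1950 kW

T_H = 33 °C → 33 + 273.15 = 306.15 K.
Carnot efficiency: η = 1 − T_C/T_H = 1 − 278.00/306.15 = 0.0919.
Q_H = W/η = 179/0.0919 = 1950 kW.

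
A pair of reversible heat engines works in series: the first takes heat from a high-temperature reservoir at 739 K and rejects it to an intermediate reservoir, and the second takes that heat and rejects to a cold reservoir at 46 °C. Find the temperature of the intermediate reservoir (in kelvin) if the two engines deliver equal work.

T_m ≈ 529 K

T_C = 46 °C → 46 + 273.15 = 319.15 K.
For reversible stages Q_m = Q_H·(T_m/T_H). Setting W₁ = Q_H(1 − T_m/T_H) equal to W₂ = Q_m(1 − T_C/T_m) = Q_H·(T_m − T_C)/T_H gives T_H − T_m = T_m − T_C, so T_m = (T_H + T_C)/2 = (739.00 + 319.15)/2 = 529 K.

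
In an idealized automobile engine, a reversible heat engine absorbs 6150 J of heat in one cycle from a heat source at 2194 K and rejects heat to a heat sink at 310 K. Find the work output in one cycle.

W ≈ 5281 J

Carnot efficiency: η = 1 − T_C/T_H = 1 − 310.00/2194.00 = 0.8587.
W = η·Q_H = 0.8587 × 6150 = 5281 J.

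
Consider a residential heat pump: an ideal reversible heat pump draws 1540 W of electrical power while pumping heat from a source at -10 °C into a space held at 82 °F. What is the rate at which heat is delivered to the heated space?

Q̇_H ≈ 12270 W

T_H = 82 °F → (82 − 32) × 5/9 = 27.78 °C = 300.93 K.
T_C = -10 °C → -10 + 273.15 = 263.15 K.
COP_HP = T_H/(T_H − T_C) = 300.93/37.78 = 7.9657.
Q_H = COP_HP · W = 7.9657 × 1540 = 12270 W.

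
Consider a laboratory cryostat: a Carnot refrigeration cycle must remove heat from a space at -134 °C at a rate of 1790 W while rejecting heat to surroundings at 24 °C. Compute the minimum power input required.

T_H = 24 °C → 24 + 273.15 = 297.15 K.
T_C = -134 °C → -134 + 273.15 = 139.15 K.
Carnot COP: COP_R = T_C/(T_H − T_C) = 139.15/158.00 = 0.8807.
W = Q_C/COP_R = 1790/0.8807 = 2032 W.

Ẇ_in ≈ 2032 W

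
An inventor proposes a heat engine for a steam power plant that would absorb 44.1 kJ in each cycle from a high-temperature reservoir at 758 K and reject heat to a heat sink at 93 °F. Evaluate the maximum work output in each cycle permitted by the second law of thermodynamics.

W_max ≈ 26.24 kJ

T_C = 93 °F → (93 − 32) × 5/9 = 33.89 °C = 307.04 K.
No engine can exceed the Carnot limit: η_max = 1 − T_C/T_H = 1 − 307.04/758.00 = 0.5949.
W_max = η_max · Q_H = 0.5949 × 44.1 = 26.24 kJ.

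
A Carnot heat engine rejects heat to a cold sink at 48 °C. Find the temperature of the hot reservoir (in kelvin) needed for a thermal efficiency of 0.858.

T_C = 48 °C → 48 + 273.15 = 321.15 K.
From η = 1 − T_C/T_H, solving for T_H gives T_H = T_C/(1 − η) = 321.15/(1 − 0.858) = 2262 K.

T_H ≈ 2262 K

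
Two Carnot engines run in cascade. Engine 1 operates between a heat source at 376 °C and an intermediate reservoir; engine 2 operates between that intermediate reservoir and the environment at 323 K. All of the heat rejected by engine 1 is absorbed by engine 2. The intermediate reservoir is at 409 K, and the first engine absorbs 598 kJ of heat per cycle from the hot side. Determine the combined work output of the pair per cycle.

T_H = 376 °C → 376 + 273.15 = 649.15 K.
Two reversible stages in series are equivalent to a single Carnot engine between T_H and T_C, so η_total = 1 − T_C/T_H = 1 − 323.00/649.15 = 0.5024.
W_total = η_total · Q_H = 0.5024 × 598 = 300 kJ.

W_total ≈ 300 kJ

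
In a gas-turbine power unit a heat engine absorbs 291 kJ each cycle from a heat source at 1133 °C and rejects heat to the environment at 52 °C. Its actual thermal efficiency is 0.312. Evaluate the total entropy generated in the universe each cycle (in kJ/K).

ΔS_univ ≈ 0.4088 kJ/K

T_H = 1133 °C → 1133 + 273.15 = 1406.15 K.
T_C = 52 °C → 52 + 273.15 = 325.15 K.
W = η·Q_H = 0.312 × 291 = 90.79 kJ, so Q_C = Q_H − W = 200.2 kJ.
The hot reservoir loses entropy Q_H/T_H = 291/1406.15 = 0.2069 kJ/K; the cold reservoir gains Q_C/T_C = 200.2/325.15 = 0.6157 kJ/K.
ΔS_univ = −Q_H/T_H + Q_C/T_C = 0.4088 kJ/K (> 0, since η = 0.312 < η_Carnot = 0.769).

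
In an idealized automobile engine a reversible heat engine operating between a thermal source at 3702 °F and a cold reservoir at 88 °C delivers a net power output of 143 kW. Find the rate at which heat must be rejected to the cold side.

T_H = 3702 °F → (3702 − 32) × 5/9 = 2038.89 °C = 2312.04 K.
T_C = 88 °C → 88 + 273.15 = 361.15 K.
η_rev = 1 − T_C/T_H = 1 − 361.15/2312.04 = 0.8438.
Since Q_C/Q_H = T_C/T_H and Q_H = W/η, Q_C = W·T_C/(T_H − T_C) = 143 × 361.15/1950.89 = 26.47 kW.

Q̇_C ≈ 26.47 kW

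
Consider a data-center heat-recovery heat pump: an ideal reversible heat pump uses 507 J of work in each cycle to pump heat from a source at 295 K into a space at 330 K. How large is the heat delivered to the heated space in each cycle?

Q_H ≈ 4780 J

COP_HP = T_H/(T_H − T_C) = 330.00/35.00 = 9.4286.
Q_H = COP_HP · W = 9.4286 × 507 = 4780 J.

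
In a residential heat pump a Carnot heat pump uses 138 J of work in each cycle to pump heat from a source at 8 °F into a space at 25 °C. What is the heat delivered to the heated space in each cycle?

Q_H ≈ 1073 J

T_H = 25 °C → 25 + 273.15 = 298.15 K.
T_C = 8 °F → (8 − 32) × 5/9 = -13.33 °C = 259.82 K.
The Carnot heat-pump COP is COP_HP = T_H/(T_H − T_C) = 298.15/38.33 = 7.7778.
Q_H = COP_HP · W = 7.7778 × 138 = 1073 J.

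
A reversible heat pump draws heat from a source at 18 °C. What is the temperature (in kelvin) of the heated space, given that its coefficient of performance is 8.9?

T_H ≈ 328 K

T_C = 18 °C → 18 + 273.15 = 291.15 K.
COP_HP = T_H/(T_H − T_C) ⇒ T_H = T_C·COP_HP/(COP_HP − 1) = 291.15 × 8.9/(8.9 − 1) = 328 K.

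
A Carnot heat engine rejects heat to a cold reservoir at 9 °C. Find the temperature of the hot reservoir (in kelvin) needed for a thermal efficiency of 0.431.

T_C = 9 °C → 9 + 273.15 = 282.15 K.
From η = 1 − T_C/T_H, solving for T_H gives T_H = T_C/(1 − η) = 282.15/(1 − 0.431) = 496 K.

T_H ≈ 496 K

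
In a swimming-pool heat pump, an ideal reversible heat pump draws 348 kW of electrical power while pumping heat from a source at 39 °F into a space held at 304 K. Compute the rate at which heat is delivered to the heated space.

T_C = 39 °F → (39 − 32) × 5/9 = 3.89 °C = 277.04 K.
Reversible heating COP: COP_HP = T_H/(T_H − T_C) = 304.00/26.96 = 11.2755.
Q_H = COP_HP · W = 11.2755 × 348 = 3924 kW.

Q̇_H ≈ 3924 kW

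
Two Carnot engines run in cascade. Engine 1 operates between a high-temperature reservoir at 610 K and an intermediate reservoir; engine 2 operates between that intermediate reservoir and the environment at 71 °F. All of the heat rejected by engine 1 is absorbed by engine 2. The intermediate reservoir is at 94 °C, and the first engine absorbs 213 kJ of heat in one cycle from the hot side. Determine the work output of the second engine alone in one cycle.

T_C = 71 °F → (71 − 32) × 5/9 = 21.67 °C = 294.82 K.
T_m = 94 °C → 94 + 273.15 = 367.15 K.
Heat entering the second stage: Q_m = Q_H·(T_m/T_H) = 213 × 367.15/610.00 = 128.2 kJ.
Second-stage efficiency η₂ = 1 − T_C/T_m = 1 − 294.82/367.15 = 0.1970, so W₂ = η₂·Q_m = 25.26 kJ.

W₂ ≈ 25.26 kJ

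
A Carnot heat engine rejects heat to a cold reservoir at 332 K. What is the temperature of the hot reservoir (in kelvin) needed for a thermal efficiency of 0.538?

From η = 1 − T_C/T_H, solving for T_H gives T_H = T_C/(1 − η) = 332.00/(1 − 0.538) = 719 K.

T_H ≈ 719 K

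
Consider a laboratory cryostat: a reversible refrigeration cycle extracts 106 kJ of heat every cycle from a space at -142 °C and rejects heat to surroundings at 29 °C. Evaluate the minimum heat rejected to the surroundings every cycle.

T_H = 29 °C → 29 + 273.15 = 302.15 K.
T_C = -142 °C → -142 + 273.15 = 131.15 K.
For a reversible cycle Q_H/Q_C = T_H/T_C, so Q_H = Q_C·T_H/T_C = 106 × 302.15/131.15 = 244 kJ.

Q_H ≈ 244 kJ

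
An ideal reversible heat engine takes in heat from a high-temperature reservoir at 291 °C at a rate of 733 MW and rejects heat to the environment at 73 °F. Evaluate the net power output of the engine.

T_H = 291 °C → 291 + 273.15 = 564.15 K.
T_C = 73 °F → (73 − 32) × 5/9 = 22.78 °C = 295.93 K.
Carnot efficiency: η = 1 − T_C/T_H = 1 − 295.93/564.15 = 0.4754.
W = η·Q_H = 0.4754 × 733 = 348.5 MW.

Ẇ ≈ 348.5 MW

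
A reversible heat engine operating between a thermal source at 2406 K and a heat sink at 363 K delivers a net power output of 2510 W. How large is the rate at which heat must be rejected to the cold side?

The Carnot efficiency is η = 1 − T_C/T_H = 1 − 363.00/2406.00 = 0.8491.
Since Q_C/Q_H = T_C/T_H and Q_H = W/η, Q_C = W·T_C/(T_H − T_C) = 2510 × 363.00/2043.00 = 446 W.

Q̇_C ≈ 446 W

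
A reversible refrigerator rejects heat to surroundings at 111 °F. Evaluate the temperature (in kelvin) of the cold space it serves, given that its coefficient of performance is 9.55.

T_H = 111 °F → (111 − 32) × 5/9 = 43.89 °C = 317.04 K.
COP_R = T_C/(T_H − T_C) ⇒ T_C = T_H·COP_R/(1 + COP_R) = 317.04 × 9.55/(1 + 9.55) = 287 K.

T_C ≈ 287 K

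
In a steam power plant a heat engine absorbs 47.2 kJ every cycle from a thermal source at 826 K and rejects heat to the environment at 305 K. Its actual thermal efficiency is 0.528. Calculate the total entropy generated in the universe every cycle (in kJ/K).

W = η·Q_H = 0.528 × 47.2 = 24.92 kJ, so Q_C = Q_H − W = 22.28 kJ.
Entropy balance on the reservoirs: −Q_H/T_H = -0.05714 kJ/K, +Q_C/T_C = 0.07304 kJ/K.
ΔS_univ = −Q_H/T_H + Q_C/T_C = 0.0159 kJ/K (> 0, since η = 0.528 < η_Carnot = 0.631).

ΔS_univ ≈ 0.0159 kJ/K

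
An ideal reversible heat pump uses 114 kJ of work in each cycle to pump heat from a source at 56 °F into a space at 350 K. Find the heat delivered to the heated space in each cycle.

T_C = 56 °F → (56 − 32) × 5/9 = 13.33 °C = 286.48 K.
Reversible heating COP: COP_HP = T_H/(T_H − T_C) = 350.00/63.52 = 5.5104.
Q_H = COP_HP · W = 5.5104 × 114 = 628 kJ.

Q_H ≈ 628 kJ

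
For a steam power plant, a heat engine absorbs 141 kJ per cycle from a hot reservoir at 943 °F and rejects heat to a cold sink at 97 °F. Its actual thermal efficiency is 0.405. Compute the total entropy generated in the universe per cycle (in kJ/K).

T_H = 943 °F → (943 − 32) × 5/9 = 506.11 °C = 779.26 K.
T_C = 97 °F → (97 − 32) × 5/9 = 36.11 °C = 309.26 K.
W = η·Q_H = 0.405 × 141 = 57.11 kJ, so Q_C = Q_H − W = 83.89 kJ.
Entropy balance on the reservoirs: −Q_H/T_H = -0.1809 kJ/K, +Q_C/T_C = 0.2713 kJ/K.
ΔS_univ = −Q_H/T_H + Q_C/T_C = 0.09033 kJ/K (> 0, since η = 0.405 < η_Carnot = 0.603).

ΔS_univ ≈ 0.09033 kJ/K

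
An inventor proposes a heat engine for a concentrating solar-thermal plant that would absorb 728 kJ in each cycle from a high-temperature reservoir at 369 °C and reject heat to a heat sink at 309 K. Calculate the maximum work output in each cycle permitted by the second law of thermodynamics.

T_H = 369 °C → 369 + 273.15 = 642.15 K.
The upper bound on efficiency is η_max = 1 − T_C/T_H = 1 − 309.00/642.15 = 0.5188.
W_max = η_max · Q_H = 0.5188 × 728 = 378 kJ.

W_max ≈ 378 kJ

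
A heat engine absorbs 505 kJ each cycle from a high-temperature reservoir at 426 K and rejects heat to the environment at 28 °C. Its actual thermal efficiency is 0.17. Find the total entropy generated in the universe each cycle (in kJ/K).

ΔS_univ ≈ 0.2064 kJ/K

T_C = 28 °C → 28 + 273.15 = 301.15 K.
W = η·Q_H = 0.17 × 505 = 85.85 kJ, so Q_C = Q_H − W = 419.1 kJ.
Entropy balance on the reservoirs: −Q_H/T_H = -1.185 kJ/K, +Q_C/T_C = 1.392 kJ/K.
ΔS_univ = −Q_H/T_H + Q_C/T_C = 0.2064 kJ/K (> 0, since η = 0.17 < η_Carnot = 0.293).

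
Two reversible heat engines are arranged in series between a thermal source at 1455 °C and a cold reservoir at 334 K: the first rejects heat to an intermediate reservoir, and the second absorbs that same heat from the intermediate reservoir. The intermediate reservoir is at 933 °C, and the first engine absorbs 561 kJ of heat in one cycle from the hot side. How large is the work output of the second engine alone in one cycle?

W₂ ≈ 283 kJ

T_H = 1455 °C → 1455 + 273.15 = 1728.15 K.
T_m = 933 °C → 933 + 273.15 = 1206.15 K.
Heat entering the second stage: Q_m = Q_H·(T_m/T_H) = 561 × 1206.15/1728.15 = 392 kJ.
Second-stage efficiency η₂ = 1 − T_C/T_m = 1 − 334.00/1206.15 = 0.7231, so W₂ = η₂·Q_m = 283 kJ.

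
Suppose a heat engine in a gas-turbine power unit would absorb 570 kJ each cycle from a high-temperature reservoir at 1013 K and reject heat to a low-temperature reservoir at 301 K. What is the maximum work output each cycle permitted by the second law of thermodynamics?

The second-law ceiling is the Carnot efficiency, η_max = 1 − T_C/T_H = 1 − 301.00/1013.00 = 0.7029.
W_max = η_max · Q_H = 0.7029 × 570 = 401 kJ.

W_max ≈ 401 kJ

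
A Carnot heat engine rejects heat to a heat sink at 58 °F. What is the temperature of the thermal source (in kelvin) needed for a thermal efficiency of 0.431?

T_H ≈ 505.4 K

T_C = 58 °F → (58 − 32) × 5/9 = 14.44 °C = 287.59 K.
From η = 1 − T_C/T_H, solving for T_H gives T_H = T_C/(1 − η) = 287.59/(1 − 0.431) = 505.4 K.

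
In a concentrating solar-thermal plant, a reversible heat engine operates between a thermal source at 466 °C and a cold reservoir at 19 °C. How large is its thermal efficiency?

η ≈ 0.605

T_H = 466 °C → 466 + 273.15 = 739.15 K.
T_C = 19 °C → 19 + 273.15 = 292.15 K.
η_rev = 1 − T_C/T_H = 1 − 292.15/739.15 = 0.605.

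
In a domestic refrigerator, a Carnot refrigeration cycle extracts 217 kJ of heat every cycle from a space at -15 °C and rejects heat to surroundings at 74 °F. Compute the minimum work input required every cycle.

T_H = 74 °F → (74 − 32) × 5/9 = 23.33 °C = 296.48 K.
T_C = -15 °C → -15 + 273.15 = 258.15 K.
For a reversible refrigerator, COP_R = T_C/(T_H − T_C) = 258.15/38.33 = 6.7343.
W = Q_C/COP_R = 217/6.7343 = 32.22 kJ.

W_in ≈ 32.22 kJ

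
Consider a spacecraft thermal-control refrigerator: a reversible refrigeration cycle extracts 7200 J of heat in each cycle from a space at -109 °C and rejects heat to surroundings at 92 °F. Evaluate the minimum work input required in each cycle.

T_H = 92 °F → (92 − 32) × 5/9 = 33.33 °C = 306.48 K.
T_C = -109 °C → -109 + 273.15 = 164.15 K.
Carnot COP: COP_R = T_C/(T_H − T_C) = 164.15/142.33 = 1.1533.
W = Q_C/COP_R = 7200/1.1533 = 6240 J.

W_in ≈ 6240 J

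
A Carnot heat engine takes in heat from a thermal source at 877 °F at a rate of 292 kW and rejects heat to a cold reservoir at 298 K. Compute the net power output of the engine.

T_H = 877 °F → (877 − 32) × 5/9 = 469.44 °C = 742.59 K.
Since the cycle is reversible, η = 1 − T_C/T_H = 1 − 298.00/742.59 = 0.5987.
W = η·Q_H = 0.5987 × 292 = 175 kW.

Ẇ ≈ 175 kW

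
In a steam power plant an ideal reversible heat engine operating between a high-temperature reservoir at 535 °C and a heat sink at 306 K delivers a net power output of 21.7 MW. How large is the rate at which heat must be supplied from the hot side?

T_H = 535 °C → 535 + 273.15 = 808.15 K.
Carnot efficiency: η = 1 − T_C/T_H = 1 − 306.00/808.15 = 0.6214.
Q_H = W/η = 21.7/0.6214 = 34.9 MW.

Q̇_H ≈ 34.9 MW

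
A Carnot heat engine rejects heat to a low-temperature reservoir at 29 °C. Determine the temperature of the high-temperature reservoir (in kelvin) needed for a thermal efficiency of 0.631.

T_H ≈ 819 K

T_C = 29 °C → 29 + 273.15 = 302.15 K.
From η = 1 − T_C/T_H, solving for T_H gives T_H = T_C/(1 − η) = 302.15/(1 − 0.631) = 819 K.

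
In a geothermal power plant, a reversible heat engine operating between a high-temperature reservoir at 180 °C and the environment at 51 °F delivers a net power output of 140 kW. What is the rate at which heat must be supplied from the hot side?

T_H = 180 °C → 180 + 273.15 = 453.15 K.
T_C = 51 °F → (51 − 32) × 5/9 = 10.56 °C = 283.71 K.
The Carnot efficiency is η = 1 − T_C/T_H = 1 − 283.71/453.15 = 0.3739.
Q_H = W/η = 140/0.3739 = 374 kW.

Q̇_H ≈ 374 kW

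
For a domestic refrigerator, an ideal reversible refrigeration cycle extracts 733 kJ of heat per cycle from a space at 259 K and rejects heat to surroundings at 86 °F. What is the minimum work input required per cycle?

W_in ≈ 125 kJ

T_H = 86 °F → (86 − 32) × 5/9 = 30.00 °C = 303.15 K.
Carnot COP: COP_R = T_C/(T_H − T_C) = 259.00/44.15 = 5.8664.
W = Q_C/COP_R = 733/5.8664 = 125 kJ.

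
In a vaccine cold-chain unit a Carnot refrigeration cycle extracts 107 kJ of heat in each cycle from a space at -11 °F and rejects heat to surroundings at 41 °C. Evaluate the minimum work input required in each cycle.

T_H = 41 °C → 41 + 273.15 = 314.15 K.
T_C = -11 °F → (-11 − 32) × 5/9 = -23.89 °C = 249.26 K.
For a reversible refrigerator, COP_R = T_C/(T_H − T_C) = 249.26/64.89 = 3.8414.
W = Q_C/COP_R = 107/3.8414 = 27.9 kJ.

W_in ≈ 27.9 kJ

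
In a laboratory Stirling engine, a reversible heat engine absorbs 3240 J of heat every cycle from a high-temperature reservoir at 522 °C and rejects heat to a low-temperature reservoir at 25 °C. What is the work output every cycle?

W ≈ 2030 J

T_H = 522 °C → 522 + 273.15 = 795.15 K.
T_C = 25 °C → 25 + 273.15 = 298.15 K.
Since the cycle is reversible, η = 1 − T_C/T_H = 1 − 298.15/795.15 = 0.6250.
W = η·Q_H = 0.6250 × 3240 = 2030 J.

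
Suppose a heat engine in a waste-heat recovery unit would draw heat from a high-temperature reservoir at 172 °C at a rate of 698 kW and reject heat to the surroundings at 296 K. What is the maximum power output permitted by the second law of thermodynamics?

T_H = 172 °C → 172 + 273.15 = 445.15 K.
By the Carnot theorem, η_max = 1 − T_C/T_H = 1 − 296.00/445.15 = 0.3351.
W_max = η_max · Q_H = 0.3351 × 698 = 234 kW.

Ẇ_max ≈ 234 kW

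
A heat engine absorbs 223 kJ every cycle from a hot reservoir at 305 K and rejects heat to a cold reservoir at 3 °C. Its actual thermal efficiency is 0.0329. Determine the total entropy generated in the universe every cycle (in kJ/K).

ΔS_univ ≈ 0.0498 kJ/K

T_C = 3 °C → 3 + 273.15 = 276.15 K.
W = η·Q_H = 0.0329 × 223 = 7.337 kJ, so Q_C = Q_H − W = 215.7 kJ.
Entropy balance on the reservoirs: −Q_H/T_H = -0.7311 kJ/K, +Q_C/T_C = 0.7810 kJ/K.
ΔS_univ = −Q_H/T_H + Q_C/T_C = 0.0498 kJ/K (> 0, since η = 0.0329 < η_Carnot = 0.095).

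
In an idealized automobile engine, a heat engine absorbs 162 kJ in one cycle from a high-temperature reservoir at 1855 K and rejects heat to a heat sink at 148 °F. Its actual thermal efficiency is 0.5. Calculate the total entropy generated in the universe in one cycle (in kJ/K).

T_C = 148 °F → (148 − 32) × 5/9 = 64.44 °C = 337.59 K.
W = η·Q_H = 0.5 × 162 = 81.00 kJ, so Q_C = Q_H − W = 81.00 kJ.
The hot reservoir loses entropy Q_H/T_H = 162/1855.00 = 0.08733 kJ/K; the cold reservoir gains Q_C/T_C = 81.00/337.59 = 0.2399 kJ/K.
ΔS_univ = −Q_H/T_H + Q_C/T_C = 0.153 kJ/K (> 0, since η = 0.5 < η_Carnot = 0.818).

ΔS_univ ≈ 0.153 kJ/K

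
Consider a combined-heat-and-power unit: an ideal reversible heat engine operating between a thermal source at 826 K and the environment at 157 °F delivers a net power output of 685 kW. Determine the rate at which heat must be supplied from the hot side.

Q̇_H ≈ 1170 kW

T_C = 157 °F → (157 − 32) × 5/9 = 69.44 °C = 342.59 K.
Carnot efficiency: η = 1 − T_C/T_H = 1 − 342.59/826.00 = 0.5852.
Q_H = W/η = 685/0.5852 = 1170 kW.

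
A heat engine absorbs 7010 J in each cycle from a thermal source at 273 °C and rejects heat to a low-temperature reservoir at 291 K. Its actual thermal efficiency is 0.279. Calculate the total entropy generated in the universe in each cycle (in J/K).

ΔS_univ ≈ 4.53 J/K

T_H = 273 °C → 273 + 273.15 = 546.15 K.
W = η·Q_H = 0.279 × 7010 = 1956 J, so Q_C = Q_H − W = 5054 J.
Entropy balance on the reservoirs: −Q_H/T_H = -12.84 J/K, +Q_C/T_C = 17.37 J/K.
ΔS_univ = −Q_H/T_H + Q_C/T_C = 4.53 J/K (> 0, since η = 0.279 < η_Carnot = 0.467).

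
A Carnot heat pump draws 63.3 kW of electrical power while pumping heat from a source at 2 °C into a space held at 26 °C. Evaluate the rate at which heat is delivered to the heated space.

T_H = 26 °C → 26 + 273.15 = 299.15 K.
T_C = 2 °C → 2 + 273.15 = 275.15 K.
Reversible heating COP: COP_HP = T_H/(T_H − T_C) = 299.15/24.00 = 12.4646.
Q_H = COP_HP · W = 12.4646 × 63.3 = 789 kW.

Q̇_H ≈ 789 kW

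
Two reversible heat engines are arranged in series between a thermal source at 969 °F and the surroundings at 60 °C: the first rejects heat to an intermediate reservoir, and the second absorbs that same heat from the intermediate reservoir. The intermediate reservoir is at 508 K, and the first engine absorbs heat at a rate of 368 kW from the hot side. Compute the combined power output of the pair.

T_H = 969 °F → (969 − 32) × 5/9 = 520.56 °C = 793.71 K.
T_C = 60 °C → 60 + 273.15 = 333.15 K.
Two reversible stages in series are equivalent to a single Carnot engine between T_H and T_C, so η_total = 1 − T_C/T_H = 1 − 333.15/793.71 = 0.5803.
W_total = η_total · Q_H = 0.5803 × 368 = 214 kW.

Ẇ_total ≈ 214 kW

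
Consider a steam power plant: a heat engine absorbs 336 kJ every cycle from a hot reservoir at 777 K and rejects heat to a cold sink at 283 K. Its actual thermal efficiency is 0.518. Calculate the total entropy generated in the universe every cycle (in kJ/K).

ΔS_univ ≈ 0.140 kJ/K

W = η·Q_H = 0.518 × 336 = 174.0 kJ, so Q_C = Q_H − W = 162.0 kJ.
Entropy balance on the reservoirs: −Q_H/T_H = -0.4324 kJ/K, +Q_C/T_C = 0.5723 kJ/K.
ΔS_univ = −Q_H/T_H + Q_C/T_C = 0.140 kJ/K (> 0, since η = 0.518 < η_Carnot = 0.636).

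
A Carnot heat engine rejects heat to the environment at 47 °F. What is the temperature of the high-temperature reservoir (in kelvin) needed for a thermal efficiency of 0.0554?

T_H ≈ 298.0 K

T_C = 47 °F → (47 − 32) × 5/9 = 8.33 °C = 281.48 K.
From η = 1 − T_C/T_H, solving for T_H gives T_H = T_C/(1 − η) = 281.48/(1 − 0.0554) = 298.0 K.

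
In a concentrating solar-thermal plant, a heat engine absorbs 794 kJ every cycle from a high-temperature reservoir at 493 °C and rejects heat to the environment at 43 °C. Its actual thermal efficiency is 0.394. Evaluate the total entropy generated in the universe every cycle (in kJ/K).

T_H = 493 °C → 493 + 273.15 = 766.15 K.
T_C = 43 °C → 43 + 273.15 = 316.15 K.
W = η·Q_H = 0.394 × 794 = 312.8 kJ, so Q_C = Q_H − W = 481.2 kJ.
The hot reservoir loses entropy Q_H/T_H = 794/766.15 = 1.036 kJ/K; the cold reservoir gains Q_C/T_C = 481.2/316.15 = 1.522 kJ/K.
ΔS_univ = −Q_H/T_H + Q_C/T_C = 0.486 kJ/K (> 0, since η = 0.394 < η_Carnot = 0.587).

ΔS_univ ≈ 0.486 kJ/K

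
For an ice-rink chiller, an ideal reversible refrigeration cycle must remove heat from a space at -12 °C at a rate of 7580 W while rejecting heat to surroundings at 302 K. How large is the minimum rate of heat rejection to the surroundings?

T_C = -12 °C → -12 + 273.15 = 261.15 K.
For a reversible cycle Q_H/Q_C = T_H/T_C, so Q_H = Q_C·T_H/T_C = 7580 × 302.00/261.15 = 8770 W.

Q̇_H ≈ 8770 W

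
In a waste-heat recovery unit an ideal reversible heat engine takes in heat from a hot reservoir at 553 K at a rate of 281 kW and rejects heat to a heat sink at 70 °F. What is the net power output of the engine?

T_C = 70 °F → (70 − 32) × 5/9 = 21.11 °C = 294.26 K.
The Carnot efficiency is η = 1 − T_C/T_H = 1 − 294.26/553.00 = 0.4679.
W = η·Q_H = 0.4679 × 281 = 131.5 kW.

Ẇ ≈ 131.5 kW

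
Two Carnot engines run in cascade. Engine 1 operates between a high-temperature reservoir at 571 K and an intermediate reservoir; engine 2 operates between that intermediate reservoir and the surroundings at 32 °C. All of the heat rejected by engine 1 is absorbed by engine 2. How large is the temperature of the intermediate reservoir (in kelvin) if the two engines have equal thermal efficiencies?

T_C = 32 °C → 32 + 273.15 = 305.15 K.
Equal efficiencies require 1 − T_m/T_H = 1 − T_C/T_m, i.e. T_m/T_H = T_C/T_m, so T_m = √(T_H·T_C) = √(571.00 × 305.15) = 417.4 K.

T_m ≈ 417.4 K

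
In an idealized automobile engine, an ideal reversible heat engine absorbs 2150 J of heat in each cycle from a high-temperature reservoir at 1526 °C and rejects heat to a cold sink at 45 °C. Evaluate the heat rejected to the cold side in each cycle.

Q_C ≈ 380.2 J

T_H = 1526 °C → 1526 + 273.15 = 1799.15 K.
T_C = 45 °C → 45 + 273.15 = 318.15 K.
Carnot efficiency: η = 1 − T_C/T_H = 1 − 318.15/1799.15 = 0.8232.
For a reversible cycle Q_C/Q_H = T_C/T_H, so Q_C = 2150 × 318.15/1799.15 = 380.2 J.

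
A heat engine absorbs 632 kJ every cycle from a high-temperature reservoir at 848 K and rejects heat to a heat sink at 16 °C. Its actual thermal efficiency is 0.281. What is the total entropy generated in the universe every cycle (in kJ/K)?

ΔS_univ ≈ 0.826 kJ/K

T_C = 16 °C → 16 + 273.15 = 289.15 K.
W = η·Q_H = 0.281 × 632 = 177.6 kJ, so Q_C = Q_H − W = 454.4 kJ.
Reservoir entropy changes: ΔS_H = −Q_H/T_H = −632/848.00 = -0.7453 kJ/K and ΔS_C = +Q_C/T_C = 454.4/289.15 = 1.572 kJ/K.
ΔS_univ = −Q_H/T_H + Q_C/T_C = 0.826 kJ/K (> 0, since η = 0.281 < η_Carnot = 0.659).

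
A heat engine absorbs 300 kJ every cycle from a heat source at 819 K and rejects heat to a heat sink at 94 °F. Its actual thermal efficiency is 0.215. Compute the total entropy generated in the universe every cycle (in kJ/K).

T_C = 94 °F → (94 − 32) × 5/9 = 34.44 °C = 307.59 K.
W = η·Q_H = 0.215 × 300 = 64.50 kJ, so Q_C = Q_H − W = 235.5 kJ.
The hot reservoir loses entropy Q_H/T_H = 300/819.00 = 0.3663 kJ/K; the cold reservoir gains Q_C/T_C = 235.5/307.59 = 0.7656 kJ/K.
ΔS_univ = −Q_H/T_H + Q_C/T_C = 0.3993 kJ/K (> 0, since η = 0.215 < η_Carnot = 0.624).

ΔS_univ ≈ 0.3993 kJ/K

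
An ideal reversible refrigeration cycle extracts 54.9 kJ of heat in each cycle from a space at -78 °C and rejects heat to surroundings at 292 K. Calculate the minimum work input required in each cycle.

T_C = -78 °C → -78 + 273.15 = 195.15 K.
Carnot COP: COP_R = T_C/(T_H − T_C) = 195.15/96.85 = 2.0150.
W = Q_C/COP_R = 54.9/2.0150 = 27.25 kJ.

W_in ≈ 27.25 kJ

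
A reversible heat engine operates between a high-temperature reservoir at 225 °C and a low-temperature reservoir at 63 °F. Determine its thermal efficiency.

T_H = 225 °C → 225 + 273.15 = 498.15 K.
T_C = 63 °F → (63 − 32) × 5/9 = 17.22 °C = 290.37 K.
For a reversible engine, η = 1 − T_C/T_H = 1 − 290.37/498.15 = 0.417.

η ≈ 0.417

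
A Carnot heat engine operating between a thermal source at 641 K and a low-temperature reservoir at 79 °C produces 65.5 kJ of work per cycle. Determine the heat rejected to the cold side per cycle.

Q_C ≈ 79.9 kJ

T_C = 79 °C → 79 + 273.15 = 352.15 K.
Since the cycle is reversible, η = 1 − T_C/T_H = 1 − 352.15/641.00 = 0.4506.
Since Q_C/Q_H = T_C/T_H and Q_H = W/η, Q_C = W·T_C/(T_H − T_C) = 65.5 × 352.15/288.85 = 79.9 kJ.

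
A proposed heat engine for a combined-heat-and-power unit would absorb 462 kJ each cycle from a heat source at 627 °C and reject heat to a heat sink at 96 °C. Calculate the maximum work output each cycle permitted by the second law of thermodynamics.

T_H = 627 °C → 627 + 273.15 = 900.15 K.
T_C = 96 °C → 96 + 273.15 = 369.15 K.
The second-law ceiling is the Carnot efficiency, η_max = 1 − T_C/T_H = 1 − 369.15/900.15 = 0.5899.
W_max = η_max · Q_H = 0.5899 × 462 = 273 kJ.

W_max ≈ 273 kJ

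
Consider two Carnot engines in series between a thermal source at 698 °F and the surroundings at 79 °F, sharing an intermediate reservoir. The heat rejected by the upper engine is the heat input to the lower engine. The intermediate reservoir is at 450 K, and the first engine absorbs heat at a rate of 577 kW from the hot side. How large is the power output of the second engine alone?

T_H = 698 °F → (698 − 32) × 5/9 = 370.00 °C = 643.15 K.
T_C = 79 °F → (79 − 32) × 5/9 = 26.11 °C = 299.26 K.
Heat entering the second stage: Q_m = Q_H·(T_m/T_H) = 577 × 450.00/643.15 = 404 kW.
Second-stage efficiency η₂ = 1 − T_C/T_m = 1 − 299.26/450.00 = 0.3350, so W₂ = η₂·Q_m = 135 kW.

Ẇ₂ ≈ 135 kW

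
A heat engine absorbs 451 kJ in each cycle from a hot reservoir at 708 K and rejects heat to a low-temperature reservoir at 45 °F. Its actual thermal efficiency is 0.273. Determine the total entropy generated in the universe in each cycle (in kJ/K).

T_C = 45 °F → (45 − 32) × 5/9 = 7.22 °C = 280.37 K.
W = η·Q_H = 0.273 × 451 = 123.1 kJ, so Q_C = Q_H − W = 327.9 kJ.
Reservoir entropy changes: ΔS_H = −Q_H/T_H = −451/708.00 = -0.6370 kJ/K and ΔS_C = +Q_C/T_C = 327.9/280.37 = 1.169 kJ/K.
ΔS_univ = −Q_H/T_H + Q_C/T_C = 0.532 kJ/K (> 0, since η = 0.273 < η_Carnot = 0.604).

ΔS_univ ≈ 0.532 kJ/K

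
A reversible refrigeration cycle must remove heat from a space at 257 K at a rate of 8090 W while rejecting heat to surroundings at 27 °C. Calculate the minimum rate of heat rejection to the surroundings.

T_H = 27 °C → 27 + 273.15 = 300.15 K.
For a reversible cycle Q_H/Q_C = T_H/T_C, so Q_H = Q_C·T_H/T_C = 8090 × 300.15/257.00 = 9450 W.

Q̇_H ≈ 9450 W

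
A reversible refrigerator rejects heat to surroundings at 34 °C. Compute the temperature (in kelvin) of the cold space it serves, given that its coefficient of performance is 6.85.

T_C ≈ 268 K

T_H = 34 °C → 34 + 273.15 = 307.15 K.
COP_R = T_C/(T_H − T_C) ⇒ T_C = T_H·COP_R/(1 + COP_R) = 307.15 × 6.85/(1 + 6.85) = 268 K.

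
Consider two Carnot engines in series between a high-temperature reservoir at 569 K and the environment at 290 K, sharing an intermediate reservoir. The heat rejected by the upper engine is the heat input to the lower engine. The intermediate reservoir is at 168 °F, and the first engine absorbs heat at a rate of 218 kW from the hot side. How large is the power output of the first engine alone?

T_m = 168 °F → (168 − 32) × 5/9 = 75.56 °C = 348.71 K.
First-stage efficiency η₁ = 1 − T_m/T_H = 1 − 348.71/569.00 = 0.3872.
W₁ = η₁·Q_H = 0.3872 × 218 = 84.4 kW.

Ẇ₁ ≈ 84.4 kW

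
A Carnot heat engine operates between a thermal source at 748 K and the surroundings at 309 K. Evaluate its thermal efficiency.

Since the cycle is reversible, η = 1 − T_C/T_H = 1 − 309.00/748.00 = 0.587.

η ≈ 0.587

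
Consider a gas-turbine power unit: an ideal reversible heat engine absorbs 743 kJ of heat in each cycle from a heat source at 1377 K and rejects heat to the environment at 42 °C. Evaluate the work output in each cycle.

T_C = 42 °C → 42 + 273.15 = 315.15 K.
The Carnot efficiency is η = 1 − T_C/T_H = 1 − 315.15/1377.00 = 0.7711.
W = η·Q_H = 0.7711 × 743 = 573 kJ.

W ≈ 573 kJ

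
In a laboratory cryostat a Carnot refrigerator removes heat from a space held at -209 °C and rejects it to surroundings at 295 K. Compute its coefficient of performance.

T_C = -209 °C → -209 + 273.15 = 64.15 K.
For a reversible refrigerator, COP_R = T_C/(T_H − T_C) = 64.15/(295.00 − 64.15) = 0.2779.

COP_R ≈ 0.2779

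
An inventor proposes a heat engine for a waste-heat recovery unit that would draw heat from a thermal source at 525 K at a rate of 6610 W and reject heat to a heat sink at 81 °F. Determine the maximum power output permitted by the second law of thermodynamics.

T_C = 81 °F → (81 − 32) × 5/9 = 27.22 °C = 300.37 K.
No engine can exceed the Carnot limit: η_max = 1 − T_C/T_H = 1 − 300.37/525.00 = 0.4279.
W_max = η_max · Q_H = 0.4279 × 6610 = 2830 W.

Ẇ_max ≈ 2830 W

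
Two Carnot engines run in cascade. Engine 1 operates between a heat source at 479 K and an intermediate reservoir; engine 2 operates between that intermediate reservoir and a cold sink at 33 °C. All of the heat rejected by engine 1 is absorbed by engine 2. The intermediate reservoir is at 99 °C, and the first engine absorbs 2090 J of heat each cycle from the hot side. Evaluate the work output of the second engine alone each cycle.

W₂ ≈ 288.0 J

T_C = 33 °C → 33 + 273.15 = 306.15 K.
T_m = 99 °C → 99 + 273.15 = 372.15 K.
Heat entering the second stage: Q_m = Q_H·(T_m/T_H) = 2090 × 372.15/479.00 = 1624 J.
Second-stage efficiency η₂ = 1 − T_C/T_m = 1 − 306.15/372.15 = 0.1773, so W₂ = η₂·Q_m = 288.0 J.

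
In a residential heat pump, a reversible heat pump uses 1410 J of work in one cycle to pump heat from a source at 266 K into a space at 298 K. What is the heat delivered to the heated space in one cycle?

The Carnot heat-pump COP is COP_HP = T_H/(T_H − T_C) = 298.00/32.00 = 9.3125.
Q_H = COP_HP · W = 9.3125 × 1410 = 13100 J.

Q_H ≈ 13100 J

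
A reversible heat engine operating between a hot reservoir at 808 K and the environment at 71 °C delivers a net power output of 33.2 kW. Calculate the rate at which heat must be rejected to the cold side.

T_C = 71 °C → 71 + 273.15 = 344.15 K.
The Carnot efficiency is η = 1 − T_C/T_H = 1 − 344.15/808.00 = 0.5741.
Since Q_C/Q_H = T_C/T_H and Q_H = W/η, Q_C = W·T_C/(T_H − T_C) = 33.2 × 344.15/463.85 = 24.63 kW.

Q̇_C ≈ 24.63 kW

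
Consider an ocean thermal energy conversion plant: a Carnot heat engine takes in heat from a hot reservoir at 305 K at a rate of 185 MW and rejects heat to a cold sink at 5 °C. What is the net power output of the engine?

T_C = 5 °C → 5 + 273.15 = 278.15 K.
Since the cycle is reversible, η = 1 − T_C/T_H = 1 − 278.15/305.00 = 0.0880.
W = η·Q_H = 0.0880 × 185 = 16.3 MW.

Ẇ ≈ 16.3 MW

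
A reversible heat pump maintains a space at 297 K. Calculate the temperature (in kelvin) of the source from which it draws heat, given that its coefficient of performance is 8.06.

T_C ≈ 260 K

COP_HP = T_H/(T_H − T_C) ⇒ T_C = T_H·(COP_HP − 1)/COP_HP = 297.00 × (8.06 − 1)/8.06 = 260 K.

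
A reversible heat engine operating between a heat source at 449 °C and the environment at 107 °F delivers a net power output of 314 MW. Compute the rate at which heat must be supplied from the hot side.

Q̇_H ≈ 556.7 MW

T_H = 449 °C → 449 + 273.15 = 722.15 K.
T_C = 107 °F → (107 − 32) × 5/9 = 41.67 °C = 314.82 K.
The Carnot efficiency is η = 1 − T_C/T_H = 1 − 314.82/722.15 = 0.5641.
Q_H = W/η = 314/0.5641 = 556.7 MW.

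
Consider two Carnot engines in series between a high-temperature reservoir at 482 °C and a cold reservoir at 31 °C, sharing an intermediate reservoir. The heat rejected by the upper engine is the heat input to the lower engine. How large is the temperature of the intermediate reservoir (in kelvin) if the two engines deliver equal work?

T_m ≈ 530 K

T_H = 482 °C → 482 + 273.15 = 755.15 K.
T_C = 31 °C → 31 + 273.15 = 304.15 K.
For reversible stages Q_m = Q_H·(T_m/T_H). Setting W₁ = Q_H(1 − T_m/T_H) equal to W₂ = Q_m(1 − T_C/T_m) = Q_H·(T_m − T_C)/T_H gives T_H − T_m = T_m − T_C, so T_m = (T_H + T_C)/2 = (755.15 + 304.15)/2 = 530 K.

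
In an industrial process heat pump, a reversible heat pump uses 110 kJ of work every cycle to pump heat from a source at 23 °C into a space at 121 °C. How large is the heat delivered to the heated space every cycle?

T_H = 121 °C → 121 + 273.15 = 394.15 K.
T_C = 23 °C → 23 + 273.15 = 296.15 K.
COP_HP = T_H/(T_H − T_C) = 394.15/98.00 = 4.0219.
Q_H = COP_HP · W = 4.0219 × 110 = 442 kJ.

Q_H ≈ 442 kJ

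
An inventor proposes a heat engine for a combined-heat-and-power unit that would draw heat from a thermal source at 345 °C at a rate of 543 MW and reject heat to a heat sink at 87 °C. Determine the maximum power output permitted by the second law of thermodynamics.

T_H = 345 °C → 345 + 273.15 = 618.15 K.
T_C = 87 °C → 87 + 273.15 = 360.15 K.
No engine can exceed the Carnot limit: η_max = 1 − T_C/T_H = 1 − 360.15/618.15 = 0.4174.
W_max = η_max · Q_H = 0.4174 × 543 = 227 MW.

Ẇ_max ≈ 227 MW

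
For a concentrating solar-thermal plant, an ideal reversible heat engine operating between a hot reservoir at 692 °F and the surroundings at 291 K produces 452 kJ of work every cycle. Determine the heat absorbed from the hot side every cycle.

Q_H ≈ 829 kJ

T_H = 692 °F → (692 − 32) × 5/9 = 366.67 °C = 639.82 K.
Carnot efficiency: η = 1 − T_C/T_H = 1 − 291.00/639.82 = 0.5452.
Q_H = W/η = 452/0.5452 = 829 kJ.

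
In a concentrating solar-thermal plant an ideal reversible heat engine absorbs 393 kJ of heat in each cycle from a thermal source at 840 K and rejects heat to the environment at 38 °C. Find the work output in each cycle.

T_C = 38 °C → 38 + 273.15 = 311.15 K.
Since the cycle is reversible, η = 1 − T_C/T_H = 1 − 311.15/840.00 = 0.6296.
W = η·Q_H = 0.6296 × 393 = 247 kJ.

W ≈ 247 kJ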